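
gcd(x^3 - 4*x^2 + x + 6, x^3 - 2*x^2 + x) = 1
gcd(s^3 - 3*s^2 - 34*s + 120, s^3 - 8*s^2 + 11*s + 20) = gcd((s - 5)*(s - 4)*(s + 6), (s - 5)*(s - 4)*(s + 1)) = s^2 - 9*s + 20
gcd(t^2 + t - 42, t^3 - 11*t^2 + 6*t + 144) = t - 6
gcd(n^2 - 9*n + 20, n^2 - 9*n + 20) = n^2 - 9*n + 20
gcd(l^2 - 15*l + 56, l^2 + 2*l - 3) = 1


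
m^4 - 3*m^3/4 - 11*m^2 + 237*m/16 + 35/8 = (m - 5/2)*(m - 2)*(m + 1/4)*(m + 7/2)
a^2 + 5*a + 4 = (a + 1)*(a + 4)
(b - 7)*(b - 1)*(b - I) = b^3 - 8*b^2 - I*b^2 + 7*b + 8*I*b - 7*I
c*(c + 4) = c^2 + 4*c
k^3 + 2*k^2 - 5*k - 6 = (k - 2)*(k + 1)*(k + 3)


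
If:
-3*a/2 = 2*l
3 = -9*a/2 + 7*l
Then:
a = -4/13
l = 3/13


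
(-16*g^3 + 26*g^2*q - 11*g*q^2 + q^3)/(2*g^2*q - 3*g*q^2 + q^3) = (-8*g + q)/q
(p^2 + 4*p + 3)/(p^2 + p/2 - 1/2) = 2*(p + 3)/(2*p - 1)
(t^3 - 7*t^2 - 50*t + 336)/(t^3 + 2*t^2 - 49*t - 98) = (t^2 - 14*t + 48)/(t^2 - 5*t - 14)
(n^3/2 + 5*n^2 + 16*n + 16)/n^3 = 1/2 + 5/n + 16/n^2 + 16/n^3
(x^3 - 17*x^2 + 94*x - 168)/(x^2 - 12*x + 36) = (x^2 - 11*x + 28)/(x - 6)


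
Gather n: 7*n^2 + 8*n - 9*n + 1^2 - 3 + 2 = 7*n^2 - n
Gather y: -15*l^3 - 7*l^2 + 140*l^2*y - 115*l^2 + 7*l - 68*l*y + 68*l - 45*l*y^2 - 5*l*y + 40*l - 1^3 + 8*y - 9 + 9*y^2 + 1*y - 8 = -15*l^3 - 122*l^2 + 115*l + y^2*(9 - 45*l) + y*(140*l^2 - 73*l + 9) - 18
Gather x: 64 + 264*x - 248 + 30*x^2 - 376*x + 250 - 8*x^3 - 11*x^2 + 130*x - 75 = -8*x^3 + 19*x^2 + 18*x - 9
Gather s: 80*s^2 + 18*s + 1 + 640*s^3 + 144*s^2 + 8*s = 640*s^3 + 224*s^2 + 26*s + 1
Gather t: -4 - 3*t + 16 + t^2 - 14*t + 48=t^2 - 17*t + 60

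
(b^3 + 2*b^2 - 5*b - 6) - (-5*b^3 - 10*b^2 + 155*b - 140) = 6*b^3 + 12*b^2 - 160*b + 134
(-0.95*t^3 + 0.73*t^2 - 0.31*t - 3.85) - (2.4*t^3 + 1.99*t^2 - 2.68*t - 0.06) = -3.35*t^3 - 1.26*t^2 + 2.37*t - 3.79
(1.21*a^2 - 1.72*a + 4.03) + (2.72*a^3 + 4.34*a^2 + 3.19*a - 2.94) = 2.72*a^3 + 5.55*a^2 + 1.47*a + 1.09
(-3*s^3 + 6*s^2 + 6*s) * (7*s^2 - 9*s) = -21*s^5 + 69*s^4 - 12*s^3 - 54*s^2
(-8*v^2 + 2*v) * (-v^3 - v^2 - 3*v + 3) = 8*v^5 + 6*v^4 + 22*v^3 - 30*v^2 + 6*v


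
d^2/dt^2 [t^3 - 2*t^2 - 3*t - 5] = 6*t - 4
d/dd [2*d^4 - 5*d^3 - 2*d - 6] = 8*d^3 - 15*d^2 - 2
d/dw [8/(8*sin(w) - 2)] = -16*cos(w)/(4*sin(w) - 1)^2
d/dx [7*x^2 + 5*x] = 14*x + 5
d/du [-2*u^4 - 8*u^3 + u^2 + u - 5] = -8*u^3 - 24*u^2 + 2*u + 1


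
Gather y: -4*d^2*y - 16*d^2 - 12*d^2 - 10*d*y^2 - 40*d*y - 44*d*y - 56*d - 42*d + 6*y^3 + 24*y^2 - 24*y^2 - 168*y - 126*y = -28*d^2 - 10*d*y^2 - 98*d + 6*y^3 + y*(-4*d^2 - 84*d - 294)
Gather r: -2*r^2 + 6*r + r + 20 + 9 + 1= -2*r^2 + 7*r + 30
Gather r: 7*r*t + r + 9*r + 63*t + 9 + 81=r*(7*t + 10) + 63*t + 90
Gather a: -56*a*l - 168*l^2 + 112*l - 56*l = -56*a*l - 168*l^2 + 56*l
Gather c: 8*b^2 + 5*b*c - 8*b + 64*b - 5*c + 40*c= 8*b^2 + 56*b + c*(5*b + 35)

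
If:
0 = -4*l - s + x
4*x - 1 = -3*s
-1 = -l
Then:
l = 1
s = -15/7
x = 13/7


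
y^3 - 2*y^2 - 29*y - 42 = (y - 7)*(y + 2)*(y + 3)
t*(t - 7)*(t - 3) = t^3 - 10*t^2 + 21*t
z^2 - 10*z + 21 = (z - 7)*(z - 3)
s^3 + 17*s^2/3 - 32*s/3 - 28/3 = (s - 2)*(s + 2/3)*(s + 7)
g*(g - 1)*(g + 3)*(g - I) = g^4 + 2*g^3 - I*g^3 - 3*g^2 - 2*I*g^2 + 3*I*g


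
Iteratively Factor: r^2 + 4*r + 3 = (r + 3)*(r + 1)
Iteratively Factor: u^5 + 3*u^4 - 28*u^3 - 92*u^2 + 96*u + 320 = (u + 4)*(u^4 - u^3 - 24*u^2 + 4*u + 80) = (u - 5)*(u + 4)*(u^3 + 4*u^2 - 4*u - 16) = (u - 5)*(u + 4)^2*(u^2 - 4) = (u - 5)*(u - 2)*(u + 4)^2*(u + 2)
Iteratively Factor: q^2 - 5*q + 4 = (q - 4)*(q - 1)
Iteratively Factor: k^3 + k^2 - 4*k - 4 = (k + 2)*(k^2 - k - 2) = (k + 1)*(k + 2)*(k - 2)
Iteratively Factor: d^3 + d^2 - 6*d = (d + 3)*(d^2 - 2*d) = d*(d + 3)*(d - 2)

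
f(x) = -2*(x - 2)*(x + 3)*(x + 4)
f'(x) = -2*(x - 2)*(x + 3) - 2*(x - 2)*(x + 4) - 2*(x + 3)*(x + 4) = -6*x^2 - 20*x + 4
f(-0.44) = 44.47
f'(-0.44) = 11.64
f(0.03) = 48.11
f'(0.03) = 3.39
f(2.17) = -10.85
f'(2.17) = -67.65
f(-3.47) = -2.73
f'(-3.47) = 1.15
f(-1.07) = 34.72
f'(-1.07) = 18.53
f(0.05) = 48.17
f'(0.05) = 2.98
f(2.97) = -80.73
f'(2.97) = -108.33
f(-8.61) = 548.79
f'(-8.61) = -268.59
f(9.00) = -2184.00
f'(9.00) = -662.00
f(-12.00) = 2016.00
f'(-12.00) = -620.00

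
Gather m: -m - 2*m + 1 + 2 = 3 - 3*m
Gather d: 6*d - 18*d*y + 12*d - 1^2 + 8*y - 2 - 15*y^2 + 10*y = d*(18 - 18*y) - 15*y^2 + 18*y - 3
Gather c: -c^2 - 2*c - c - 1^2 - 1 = -c^2 - 3*c - 2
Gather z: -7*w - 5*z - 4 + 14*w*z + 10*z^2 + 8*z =-7*w + 10*z^2 + z*(14*w + 3) - 4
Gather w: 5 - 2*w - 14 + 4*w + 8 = 2*w - 1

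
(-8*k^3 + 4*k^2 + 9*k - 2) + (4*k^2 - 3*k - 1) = -8*k^3 + 8*k^2 + 6*k - 3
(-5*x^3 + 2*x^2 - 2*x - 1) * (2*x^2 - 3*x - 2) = -10*x^5 + 19*x^4 + 7*x + 2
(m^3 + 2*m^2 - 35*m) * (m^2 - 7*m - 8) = m^5 - 5*m^4 - 57*m^3 + 229*m^2 + 280*m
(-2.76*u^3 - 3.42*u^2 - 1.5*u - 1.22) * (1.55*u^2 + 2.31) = -4.278*u^5 - 5.301*u^4 - 8.7006*u^3 - 9.7912*u^2 - 3.465*u - 2.8182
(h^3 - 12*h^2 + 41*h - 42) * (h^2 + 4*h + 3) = h^5 - 8*h^4 - 4*h^3 + 86*h^2 - 45*h - 126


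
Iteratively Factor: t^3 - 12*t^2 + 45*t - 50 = (t - 5)*(t^2 - 7*t + 10) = (t - 5)^2*(t - 2)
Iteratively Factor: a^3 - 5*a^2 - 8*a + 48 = (a + 3)*(a^2 - 8*a + 16) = (a - 4)*(a + 3)*(a - 4)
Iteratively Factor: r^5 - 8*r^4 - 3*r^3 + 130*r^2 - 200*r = (r - 2)*(r^4 - 6*r^3 - 15*r^2 + 100*r) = (r - 2)*(r + 4)*(r^3 - 10*r^2 + 25*r) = (r - 5)*(r - 2)*(r + 4)*(r^2 - 5*r) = r*(r - 5)*(r - 2)*(r + 4)*(r - 5)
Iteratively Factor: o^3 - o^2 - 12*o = (o - 4)*(o^2 + 3*o) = o*(o - 4)*(o + 3)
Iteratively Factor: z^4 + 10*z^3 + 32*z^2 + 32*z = (z + 4)*(z^3 + 6*z^2 + 8*z) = z*(z + 4)*(z^2 + 6*z + 8) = z*(z + 2)*(z + 4)*(z + 4)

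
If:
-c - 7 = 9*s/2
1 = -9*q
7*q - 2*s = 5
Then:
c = 6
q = -1/9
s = -26/9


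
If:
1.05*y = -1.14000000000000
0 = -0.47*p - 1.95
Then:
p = -4.15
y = -1.09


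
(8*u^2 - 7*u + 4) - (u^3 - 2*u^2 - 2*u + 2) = -u^3 + 10*u^2 - 5*u + 2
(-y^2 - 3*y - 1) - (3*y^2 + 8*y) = -4*y^2 - 11*y - 1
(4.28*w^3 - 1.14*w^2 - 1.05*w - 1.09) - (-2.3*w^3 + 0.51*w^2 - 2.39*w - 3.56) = 6.58*w^3 - 1.65*w^2 + 1.34*w + 2.47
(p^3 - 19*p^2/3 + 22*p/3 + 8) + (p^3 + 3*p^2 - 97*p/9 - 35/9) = 2*p^3 - 10*p^2/3 - 31*p/9 + 37/9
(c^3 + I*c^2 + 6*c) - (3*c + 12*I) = c^3 + I*c^2 + 3*c - 12*I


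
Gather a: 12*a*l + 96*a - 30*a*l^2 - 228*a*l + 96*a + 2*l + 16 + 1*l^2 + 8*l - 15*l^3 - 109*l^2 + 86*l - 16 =a*(-30*l^2 - 216*l + 192) - 15*l^3 - 108*l^2 + 96*l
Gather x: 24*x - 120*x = -96*x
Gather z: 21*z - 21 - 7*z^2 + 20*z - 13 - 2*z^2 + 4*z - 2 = -9*z^2 + 45*z - 36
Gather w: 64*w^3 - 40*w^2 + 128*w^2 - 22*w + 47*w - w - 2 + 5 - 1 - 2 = 64*w^3 + 88*w^2 + 24*w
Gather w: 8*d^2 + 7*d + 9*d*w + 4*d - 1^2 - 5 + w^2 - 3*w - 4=8*d^2 + 11*d + w^2 + w*(9*d - 3) - 10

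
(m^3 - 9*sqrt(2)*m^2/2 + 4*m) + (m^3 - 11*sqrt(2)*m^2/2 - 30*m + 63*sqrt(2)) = 2*m^3 - 10*sqrt(2)*m^2 - 26*m + 63*sqrt(2)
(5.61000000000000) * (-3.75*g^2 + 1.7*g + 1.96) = -21.0375*g^2 + 9.537*g + 10.9956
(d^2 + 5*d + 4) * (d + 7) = d^3 + 12*d^2 + 39*d + 28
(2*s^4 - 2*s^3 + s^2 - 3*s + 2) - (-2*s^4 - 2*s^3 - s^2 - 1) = 4*s^4 + 2*s^2 - 3*s + 3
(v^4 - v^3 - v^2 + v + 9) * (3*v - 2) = 3*v^5 - 5*v^4 - v^3 + 5*v^2 + 25*v - 18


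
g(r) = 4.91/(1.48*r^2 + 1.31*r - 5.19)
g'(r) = 4.91*(-2.96*r - 1.31)/(1.48*r^2 + 1.31*r - 5.19)^2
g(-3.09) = 1.00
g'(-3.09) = 1.61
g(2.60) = 0.60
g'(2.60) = -0.65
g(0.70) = -1.38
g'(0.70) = -1.32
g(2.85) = 0.46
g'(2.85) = -0.43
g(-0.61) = -0.90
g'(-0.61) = 0.08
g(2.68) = 0.55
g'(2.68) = -0.57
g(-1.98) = -2.48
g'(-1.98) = 5.69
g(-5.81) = 0.13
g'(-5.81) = 0.06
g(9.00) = 0.04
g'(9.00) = -0.01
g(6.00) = 0.09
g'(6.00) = -0.03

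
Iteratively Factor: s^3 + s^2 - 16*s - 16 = (s - 4)*(s^2 + 5*s + 4) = (s - 4)*(s + 1)*(s + 4)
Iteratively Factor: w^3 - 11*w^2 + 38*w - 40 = (w - 4)*(w^2 - 7*w + 10) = (w - 4)*(w - 2)*(w - 5)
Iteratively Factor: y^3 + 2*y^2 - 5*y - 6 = (y - 2)*(y^2 + 4*y + 3) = (y - 2)*(y + 3)*(y + 1)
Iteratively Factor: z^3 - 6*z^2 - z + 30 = (z - 3)*(z^2 - 3*z - 10) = (z - 5)*(z - 3)*(z + 2)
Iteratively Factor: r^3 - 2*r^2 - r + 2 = (r - 2)*(r^2 - 1) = (r - 2)*(r - 1)*(r + 1)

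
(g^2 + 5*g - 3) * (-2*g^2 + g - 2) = -2*g^4 - 9*g^3 + 9*g^2 - 13*g + 6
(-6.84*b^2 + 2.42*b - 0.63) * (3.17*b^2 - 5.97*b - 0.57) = -21.6828*b^4 + 48.5062*b^3 - 12.5457*b^2 + 2.3817*b + 0.3591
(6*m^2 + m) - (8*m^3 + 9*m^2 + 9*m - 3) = -8*m^3 - 3*m^2 - 8*m + 3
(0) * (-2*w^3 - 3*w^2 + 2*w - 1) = 0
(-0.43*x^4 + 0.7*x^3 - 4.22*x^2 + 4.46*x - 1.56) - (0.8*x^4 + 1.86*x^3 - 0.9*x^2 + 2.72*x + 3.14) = -1.23*x^4 - 1.16*x^3 - 3.32*x^2 + 1.74*x - 4.7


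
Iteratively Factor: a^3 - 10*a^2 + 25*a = (a)*(a^2 - 10*a + 25) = a*(a - 5)*(a - 5)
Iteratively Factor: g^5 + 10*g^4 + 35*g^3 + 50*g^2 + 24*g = (g + 1)*(g^4 + 9*g^3 + 26*g^2 + 24*g) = (g + 1)*(g + 4)*(g^3 + 5*g^2 + 6*g) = g*(g + 1)*(g + 4)*(g^2 + 5*g + 6) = g*(g + 1)*(g + 2)*(g + 4)*(g + 3)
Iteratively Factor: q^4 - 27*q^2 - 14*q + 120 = (q - 5)*(q^3 + 5*q^2 - 2*q - 24) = (q - 5)*(q - 2)*(q^2 + 7*q + 12) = (q - 5)*(q - 2)*(q + 3)*(q + 4)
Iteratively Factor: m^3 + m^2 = (m)*(m^2 + m) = m*(m + 1)*(m)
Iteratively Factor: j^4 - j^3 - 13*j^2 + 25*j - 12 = (j - 1)*(j^3 - 13*j + 12) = (j - 3)*(j - 1)*(j^2 + 3*j - 4) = (j - 3)*(j - 1)^2*(j + 4)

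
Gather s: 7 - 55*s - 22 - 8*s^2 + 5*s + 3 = -8*s^2 - 50*s - 12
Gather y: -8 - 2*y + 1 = -2*y - 7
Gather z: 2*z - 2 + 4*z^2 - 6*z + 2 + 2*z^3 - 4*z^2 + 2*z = 2*z^3 - 2*z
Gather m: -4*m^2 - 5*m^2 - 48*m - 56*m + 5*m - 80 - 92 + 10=-9*m^2 - 99*m - 162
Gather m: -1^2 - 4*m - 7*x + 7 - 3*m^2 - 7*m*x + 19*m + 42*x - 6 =-3*m^2 + m*(15 - 7*x) + 35*x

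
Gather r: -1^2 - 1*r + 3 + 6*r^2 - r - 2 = 6*r^2 - 2*r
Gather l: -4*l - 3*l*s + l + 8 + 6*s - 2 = l*(-3*s - 3) + 6*s + 6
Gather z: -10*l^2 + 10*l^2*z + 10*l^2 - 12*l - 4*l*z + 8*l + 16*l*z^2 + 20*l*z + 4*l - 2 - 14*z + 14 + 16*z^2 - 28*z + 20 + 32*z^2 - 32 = z^2*(16*l + 48) + z*(10*l^2 + 16*l - 42)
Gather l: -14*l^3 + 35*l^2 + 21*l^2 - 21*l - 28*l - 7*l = -14*l^3 + 56*l^2 - 56*l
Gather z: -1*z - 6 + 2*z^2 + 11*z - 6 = 2*z^2 + 10*z - 12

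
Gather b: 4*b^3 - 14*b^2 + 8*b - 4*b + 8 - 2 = 4*b^3 - 14*b^2 + 4*b + 6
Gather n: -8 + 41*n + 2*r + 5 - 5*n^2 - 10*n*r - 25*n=-5*n^2 + n*(16 - 10*r) + 2*r - 3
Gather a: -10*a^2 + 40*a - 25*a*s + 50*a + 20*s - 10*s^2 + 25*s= -10*a^2 + a*(90 - 25*s) - 10*s^2 + 45*s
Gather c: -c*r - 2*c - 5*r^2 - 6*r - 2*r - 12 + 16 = c*(-r - 2) - 5*r^2 - 8*r + 4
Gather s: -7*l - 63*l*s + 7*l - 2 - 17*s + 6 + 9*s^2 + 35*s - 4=9*s^2 + s*(18 - 63*l)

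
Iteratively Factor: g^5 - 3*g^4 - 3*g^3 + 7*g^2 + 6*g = (g + 1)*(g^4 - 4*g^3 + g^2 + 6*g) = (g - 3)*(g + 1)*(g^3 - g^2 - 2*g) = (g - 3)*(g - 2)*(g + 1)*(g^2 + g) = g*(g - 3)*(g - 2)*(g + 1)*(g + 1)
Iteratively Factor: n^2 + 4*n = (n + 4)*(n)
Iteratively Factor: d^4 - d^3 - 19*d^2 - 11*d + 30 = (d - 5)*(d^3 + 4*d^2 + d - 6) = (d - 5)*(d + 2)*(d^2 + 2*d - 3) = (d - 5)*(d + 2)*(d + 3)*(d - 1)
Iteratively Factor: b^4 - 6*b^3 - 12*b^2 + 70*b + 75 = (b + 1)*(b^3 - 7*b^2 - 5*b + 75) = (b - 5)*(b + 1)*(b^2 - 2*b - 15) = (b - 5)*(b + 1)*(b + 3)*(b - 5)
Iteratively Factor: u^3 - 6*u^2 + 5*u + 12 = (u - 3)*(u^2 - 3*u - 4) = (u - 4)*(u - 3)*(u + 1)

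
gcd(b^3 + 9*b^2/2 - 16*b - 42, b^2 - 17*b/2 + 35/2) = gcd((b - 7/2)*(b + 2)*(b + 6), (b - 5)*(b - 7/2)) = b - 7/2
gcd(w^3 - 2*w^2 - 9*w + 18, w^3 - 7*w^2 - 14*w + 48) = w^2 + w - 6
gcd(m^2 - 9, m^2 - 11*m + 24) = m - 3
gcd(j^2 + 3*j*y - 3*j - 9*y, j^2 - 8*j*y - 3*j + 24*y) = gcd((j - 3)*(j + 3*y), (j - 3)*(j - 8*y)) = j - 3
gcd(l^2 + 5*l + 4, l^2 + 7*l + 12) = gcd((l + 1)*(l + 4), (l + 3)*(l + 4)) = l + 4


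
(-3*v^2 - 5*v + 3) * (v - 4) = -3*v^3 + 7*v^2 + 23*v - 12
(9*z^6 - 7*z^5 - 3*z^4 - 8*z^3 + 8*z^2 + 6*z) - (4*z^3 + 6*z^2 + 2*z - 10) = 9*z^6 - 7*z^5 - 3*z^4 - 12*z^3 + 2*z^2 + 4*z + 10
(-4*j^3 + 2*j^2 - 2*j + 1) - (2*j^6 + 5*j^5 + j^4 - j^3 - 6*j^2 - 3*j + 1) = -2*j^6 - 5*j^5 - j^4 - 3*j^3 + 8*j^2 + j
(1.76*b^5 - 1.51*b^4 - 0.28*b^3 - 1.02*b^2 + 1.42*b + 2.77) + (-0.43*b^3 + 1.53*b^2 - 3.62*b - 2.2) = 1.76*b^5 - 1.51*b^4 - 0.71*b^3 + 0.51*b^2 - 2.2*b + 0.57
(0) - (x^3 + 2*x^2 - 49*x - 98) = -x^3 - 2*x^2 + 49*x + 98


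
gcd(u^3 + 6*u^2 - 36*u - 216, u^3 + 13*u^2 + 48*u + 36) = u^2 + 12*u + 36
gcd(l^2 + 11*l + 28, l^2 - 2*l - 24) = l + 4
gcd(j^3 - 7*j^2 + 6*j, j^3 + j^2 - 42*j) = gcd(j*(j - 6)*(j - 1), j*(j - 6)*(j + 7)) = j^2 - 6*j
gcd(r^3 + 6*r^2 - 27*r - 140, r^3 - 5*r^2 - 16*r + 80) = r^2 - r - 20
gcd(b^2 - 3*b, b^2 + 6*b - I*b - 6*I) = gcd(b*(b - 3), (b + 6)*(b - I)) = 1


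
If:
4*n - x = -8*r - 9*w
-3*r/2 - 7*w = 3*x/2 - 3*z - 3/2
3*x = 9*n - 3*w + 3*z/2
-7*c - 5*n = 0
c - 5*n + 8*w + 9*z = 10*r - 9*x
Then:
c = 2287*z/1438 + 276/719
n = -16009*z/7190 - 1932/3595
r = -13351*z/3595 - 4491/3595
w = 11661*z/3595 + 3786/3595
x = -33877*z/3595 - 9582/3595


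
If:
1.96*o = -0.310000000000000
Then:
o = -0.16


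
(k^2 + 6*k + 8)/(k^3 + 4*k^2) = (k + 2)/k^2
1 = 1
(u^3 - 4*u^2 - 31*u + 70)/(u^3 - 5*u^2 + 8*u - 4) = (u^2 - 2*u - 35)/(u^2 - 3*u + 2)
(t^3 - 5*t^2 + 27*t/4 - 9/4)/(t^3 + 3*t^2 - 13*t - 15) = (t^2 - 2*t + 3/4)/(t^2 + 6*t + 5)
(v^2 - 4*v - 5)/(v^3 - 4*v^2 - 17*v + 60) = (v + 1)/(v^2 + v - 12)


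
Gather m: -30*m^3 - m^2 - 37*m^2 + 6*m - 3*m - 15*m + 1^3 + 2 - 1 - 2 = -30*m^3 - 38*m^2 - 12*m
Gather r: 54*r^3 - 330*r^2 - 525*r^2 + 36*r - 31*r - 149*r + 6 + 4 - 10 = 54*r^3 - 855*r^2 - 144*r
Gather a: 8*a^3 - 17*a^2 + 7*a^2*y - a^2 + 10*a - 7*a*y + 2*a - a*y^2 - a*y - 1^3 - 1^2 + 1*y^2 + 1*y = 8*a^3 + a^2*(7*y - 18) + a*(-y^2 - 8*y + 12) + y^2 + y - 2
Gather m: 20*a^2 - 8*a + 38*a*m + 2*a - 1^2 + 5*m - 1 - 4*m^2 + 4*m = 20*a^2 - 6*a - 4*m^2 + m*(38*a + 9) - 2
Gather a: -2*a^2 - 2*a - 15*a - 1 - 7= -2*a^2 - 17*a - 8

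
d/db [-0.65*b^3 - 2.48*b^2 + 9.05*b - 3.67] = -1.95*b^2 - 4.96*b + 9.05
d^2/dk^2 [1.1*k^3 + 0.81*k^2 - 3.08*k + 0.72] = 6.6*k + 1.62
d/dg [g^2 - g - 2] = 2*g - 1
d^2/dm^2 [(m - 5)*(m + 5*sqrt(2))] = 2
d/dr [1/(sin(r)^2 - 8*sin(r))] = 2*(4 - sin(r))*cos(r)/((sin(r) - 8)^2*sin(r)^2)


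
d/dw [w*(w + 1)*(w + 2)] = 3*w^2 + 6*w + 2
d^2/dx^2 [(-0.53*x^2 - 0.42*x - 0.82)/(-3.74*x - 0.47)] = 21.697266/(52.313624*x^3 + 19.722516*x^2 + 2.478498*x + 0.103823)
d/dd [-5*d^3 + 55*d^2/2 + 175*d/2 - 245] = -15*d^2 + 55*d + 175/2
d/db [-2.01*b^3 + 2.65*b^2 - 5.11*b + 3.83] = -6.03*b^2 + 5.3*b - 5.11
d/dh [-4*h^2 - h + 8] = -8*h - 1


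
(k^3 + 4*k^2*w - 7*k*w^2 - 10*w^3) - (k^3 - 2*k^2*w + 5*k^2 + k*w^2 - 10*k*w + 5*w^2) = 6*k^2*w - 5*k^2 - 8*k*w^2 + 10*k*w - 10*w^3 - 5*w^2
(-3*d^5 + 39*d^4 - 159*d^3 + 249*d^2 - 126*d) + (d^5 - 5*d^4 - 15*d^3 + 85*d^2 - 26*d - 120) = -2*d^5 + 34*d^4 - 174*d^3 + 334*d^2 - 152*d - 120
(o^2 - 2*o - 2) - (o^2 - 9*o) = 7*o - 2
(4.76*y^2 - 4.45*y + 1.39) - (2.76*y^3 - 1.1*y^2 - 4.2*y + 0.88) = -2.76*y^3 + 5.86*y^2 - 0.25*y + 0.51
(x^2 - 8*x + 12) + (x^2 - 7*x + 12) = 2*x^2 - 15*x + 24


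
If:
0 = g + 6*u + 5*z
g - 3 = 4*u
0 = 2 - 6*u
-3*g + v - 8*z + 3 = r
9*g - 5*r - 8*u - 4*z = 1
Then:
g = 13/3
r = 202/25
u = 1/3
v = 596/75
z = -19/15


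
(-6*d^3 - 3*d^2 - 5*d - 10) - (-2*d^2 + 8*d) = -6*d^3 - d^2 - 13*d - 10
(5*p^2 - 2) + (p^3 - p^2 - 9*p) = p^3 + 4*p^2 - 9*p - 2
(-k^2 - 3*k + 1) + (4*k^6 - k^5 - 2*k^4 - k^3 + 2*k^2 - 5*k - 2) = 4*k^6 - k^5 - 2*k^4 - k^3 + k^2 - 8*k - 1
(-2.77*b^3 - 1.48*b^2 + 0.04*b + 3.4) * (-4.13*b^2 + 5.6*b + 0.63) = 11.4401*b^5 - 9.3996*b^4 - 10.1983*b^3 - 14.7504*b^2 + 19.0652*b + 2.142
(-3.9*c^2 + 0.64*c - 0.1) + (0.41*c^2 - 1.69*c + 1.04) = -3.49*c^2 - 1.05*c + 0.94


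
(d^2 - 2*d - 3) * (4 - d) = -d^3 + 6*d^2 - 5*d - 12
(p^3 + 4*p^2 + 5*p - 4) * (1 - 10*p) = -10*p^4 - 39*p^3 - 46*p^2 + 45*p - 4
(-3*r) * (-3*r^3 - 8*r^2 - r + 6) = 9*r^4 + 24*r^3 + 3*r^2 - 18*r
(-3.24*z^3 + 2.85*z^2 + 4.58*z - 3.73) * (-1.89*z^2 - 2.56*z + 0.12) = 6.1236*z^5 + 2.9079*z^4 - 16.341*z^3 - 4.3331*z^2 + 10.0984*z - 0.4476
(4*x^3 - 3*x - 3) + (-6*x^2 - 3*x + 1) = 4*x^3 - 6*x^2 - 6*x - 2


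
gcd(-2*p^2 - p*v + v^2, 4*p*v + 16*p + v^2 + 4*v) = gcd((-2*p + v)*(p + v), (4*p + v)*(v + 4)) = 1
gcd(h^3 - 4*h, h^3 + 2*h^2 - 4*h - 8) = h^2 - 4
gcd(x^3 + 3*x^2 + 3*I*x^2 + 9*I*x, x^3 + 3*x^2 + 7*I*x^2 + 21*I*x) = x^2 + 3*x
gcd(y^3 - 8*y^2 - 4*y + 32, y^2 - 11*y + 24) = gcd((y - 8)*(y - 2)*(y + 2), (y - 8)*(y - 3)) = y - 8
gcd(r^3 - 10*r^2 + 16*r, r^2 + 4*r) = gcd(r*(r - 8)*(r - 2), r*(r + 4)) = r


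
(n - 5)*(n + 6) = n^2 + n - 30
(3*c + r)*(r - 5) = 3*c*r - 15*c + r^2 - 5*r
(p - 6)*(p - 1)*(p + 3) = p^3 - 4*p^2 - 15*p + 18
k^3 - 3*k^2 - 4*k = k*(k - 4)*(k + 1)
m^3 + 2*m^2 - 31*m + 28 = (m - 4)*(m - 1)*(m + 7)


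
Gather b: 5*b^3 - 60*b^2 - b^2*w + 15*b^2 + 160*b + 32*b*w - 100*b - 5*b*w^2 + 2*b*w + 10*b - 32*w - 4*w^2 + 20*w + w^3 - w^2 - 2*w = 5*b^3 + b^2*(-w - 45) + b*(-5*w^2 + 34*w + 70) + w^3 - 5*w^2 - 14*w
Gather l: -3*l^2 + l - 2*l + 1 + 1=-3*l^2 - l + 2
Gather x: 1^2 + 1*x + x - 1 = 2*x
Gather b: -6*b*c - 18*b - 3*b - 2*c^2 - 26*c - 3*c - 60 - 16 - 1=b*(-6*c - 21) - 2*c^2 - 29*c - 77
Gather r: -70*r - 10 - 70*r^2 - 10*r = -70*r^2 - 80*r - 10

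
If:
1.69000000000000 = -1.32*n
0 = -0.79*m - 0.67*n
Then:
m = 1.09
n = -1.28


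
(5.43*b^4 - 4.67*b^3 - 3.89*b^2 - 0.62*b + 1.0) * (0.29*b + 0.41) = 1.5747*b^5 + 0.872*b^4 - 3.0428*b^3 - 1.7747*b^2 + 0.0358*b + 0.41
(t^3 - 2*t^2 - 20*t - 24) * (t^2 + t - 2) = t^5 - t^4 - 24*t^3 - 40*t^2 + 16*t + 48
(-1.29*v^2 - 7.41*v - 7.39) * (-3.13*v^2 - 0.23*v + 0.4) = 4.0377*v^4 + 23.49*v^3 + 24.319*v^2 - 1.2643*v - 2.956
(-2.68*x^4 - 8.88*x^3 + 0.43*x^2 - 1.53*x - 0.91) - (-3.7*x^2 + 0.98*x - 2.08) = -2.68*x^4 - 8.88*x^3 + 4.13*x^2 - 2.51*x + 1.17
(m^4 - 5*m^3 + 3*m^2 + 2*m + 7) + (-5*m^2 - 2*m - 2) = m^4 - 5*m^3 - 2*m^2 + 5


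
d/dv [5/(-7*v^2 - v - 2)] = 5*(14*v + 1)/(7*v^2 + v + 2)^2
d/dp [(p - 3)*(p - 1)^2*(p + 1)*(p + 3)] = 5*p^4 - 4*p^3 - 30*p^2 + 20*p + 9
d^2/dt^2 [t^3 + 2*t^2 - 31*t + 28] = 6*t + 4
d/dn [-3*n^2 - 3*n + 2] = -6*n - 3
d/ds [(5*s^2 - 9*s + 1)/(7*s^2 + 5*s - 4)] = (88*s^2 - 54*s + 31)/(49*s^4 + 70*s^3 - 31*s^2 - 40*s + 16)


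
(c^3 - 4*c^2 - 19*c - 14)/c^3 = 1 - 4/c - 19/c^2 - 14/c^3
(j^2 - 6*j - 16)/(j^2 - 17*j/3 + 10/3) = 3*(j^2 - 6*j - 16)/(3*j^2 - 17*j + 10)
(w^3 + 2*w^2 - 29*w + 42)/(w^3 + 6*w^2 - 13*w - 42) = (w - 2)/(w + 2)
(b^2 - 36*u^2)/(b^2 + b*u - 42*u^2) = (b + 6*u)/(b + 7*u)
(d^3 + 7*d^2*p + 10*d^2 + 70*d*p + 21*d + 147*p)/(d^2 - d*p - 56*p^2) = (-d^2 - 10*d - 21)/(-d + 8*p)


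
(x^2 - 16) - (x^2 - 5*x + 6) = 5*x - 22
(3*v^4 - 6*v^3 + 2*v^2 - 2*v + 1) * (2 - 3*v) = -9*v^5 + 24*v^4 - 18*v^3 + 10*v^2 - 7*v + 2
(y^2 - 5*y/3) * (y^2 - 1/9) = y^4 - 5*y^3/3 - y^2/9 + 5*y/27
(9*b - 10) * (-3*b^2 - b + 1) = -27*b^3 + 21*b^2 + 19*b - 10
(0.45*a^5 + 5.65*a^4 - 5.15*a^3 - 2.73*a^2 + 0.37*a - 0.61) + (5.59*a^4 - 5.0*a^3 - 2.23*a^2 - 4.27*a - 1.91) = 0.45*a^5 + 11.24*a^4 - 10.15*a^3 - 4.96*a^2 - 3.9*a - 2.52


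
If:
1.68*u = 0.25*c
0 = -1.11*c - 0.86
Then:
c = -0.77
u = -0.12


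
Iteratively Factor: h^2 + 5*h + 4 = (h + 1)*(h + 4)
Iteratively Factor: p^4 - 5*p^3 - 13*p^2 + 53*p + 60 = (p - 5)*(p^3 - 13*p - 12) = (p - 5)*(p + 3)*(p^2 - 3*p - 4) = (p - 5)*(p + 1)*(p + 3)*(p - 4)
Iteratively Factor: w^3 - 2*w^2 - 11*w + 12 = (w - 4)*(w^2 + 2*w - 3) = (w - 4)*(w - 1)*(w + 3)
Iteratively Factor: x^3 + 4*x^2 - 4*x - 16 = (x - 2)*(x^2 + 6*x + 8) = (x - 2)*(x + 2)*(x + 4)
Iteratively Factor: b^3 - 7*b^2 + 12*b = (b)*(b^2 - 7*b + 12) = b*(b - 4)*(b - 3)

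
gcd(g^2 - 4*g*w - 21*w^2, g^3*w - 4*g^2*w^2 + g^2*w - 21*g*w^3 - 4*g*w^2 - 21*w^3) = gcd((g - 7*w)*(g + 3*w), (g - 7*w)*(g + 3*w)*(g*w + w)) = -g^2 + 4*g*w + 21*w^2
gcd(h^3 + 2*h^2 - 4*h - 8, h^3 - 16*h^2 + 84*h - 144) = 1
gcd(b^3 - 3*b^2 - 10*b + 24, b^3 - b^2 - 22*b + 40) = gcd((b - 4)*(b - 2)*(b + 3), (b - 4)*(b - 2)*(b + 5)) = b^2 - 6*b + 8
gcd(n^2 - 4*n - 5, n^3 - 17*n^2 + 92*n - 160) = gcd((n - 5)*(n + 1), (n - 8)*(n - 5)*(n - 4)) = n - 5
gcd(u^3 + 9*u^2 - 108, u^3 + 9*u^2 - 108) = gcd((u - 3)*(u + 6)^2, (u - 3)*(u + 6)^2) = u^3 + 9*u^2 - 108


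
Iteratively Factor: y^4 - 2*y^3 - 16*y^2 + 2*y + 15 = (y - 1)*(y^3 - y^2 - 17*y - 15) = (y - 1)*(y + 1)*(y^2 - 2*y - 15) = (y - 1)*(y + 1)*(y + 3)*(y - 5)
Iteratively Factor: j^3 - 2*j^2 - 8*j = (j + 2)*(j^2 - 4*j) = (j - 4)*(j + 2)*(j)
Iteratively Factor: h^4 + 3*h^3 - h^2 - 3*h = (h)*(h^3 + 3*h^2 - h - 3) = h*(h + 3)*(h^2 - 1) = h*(h - 1)*(h + 3)*(h + 1)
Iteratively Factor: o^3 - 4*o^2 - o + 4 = (o + 1)*(o^2 - 5*o + 4) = (o - 4)*(o + 1)*(o - 1)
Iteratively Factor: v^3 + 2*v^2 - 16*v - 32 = (v - 4)*(v^2 + 6*v + 8) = (v - 4)*(v + 2)*(v + 4)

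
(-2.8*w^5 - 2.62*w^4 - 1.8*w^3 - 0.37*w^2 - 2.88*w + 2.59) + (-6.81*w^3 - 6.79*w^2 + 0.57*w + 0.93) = -2.8*w^5 - 2.62*w^4 - 8.61*w^3 - 7.16*w^2 - 2.31*w + 3.52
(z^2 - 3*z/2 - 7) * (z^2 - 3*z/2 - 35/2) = z^4 - 3*z^3 - 89*z^2/4 + 147*z/4 + 245/2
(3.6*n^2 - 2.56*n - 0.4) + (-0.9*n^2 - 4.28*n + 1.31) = 2.7*n^2 - 6.84*n + 0.91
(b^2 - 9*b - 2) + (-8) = b^2 - 9*b - 10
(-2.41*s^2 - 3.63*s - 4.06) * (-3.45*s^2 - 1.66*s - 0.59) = 8.3145*s^4 + 16.5241*s^3 + 21.4547*s^2 + 8.8813*s + 2.3954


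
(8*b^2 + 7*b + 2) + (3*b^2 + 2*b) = 11*b^2 + 9*b + 2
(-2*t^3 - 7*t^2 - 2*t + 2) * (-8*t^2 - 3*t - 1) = 16*t^5 + 62*t^4 + 39*t^3 - 3*t^2 - 4*t - 2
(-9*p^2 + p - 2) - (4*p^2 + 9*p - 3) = -13*p^2 - 8*p + 1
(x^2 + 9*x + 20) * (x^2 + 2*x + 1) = x^4 + 11*x^3 + 39*x^2 + 49*x + 20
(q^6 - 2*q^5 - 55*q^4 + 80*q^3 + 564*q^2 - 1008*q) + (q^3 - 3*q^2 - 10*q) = q^6 - 2*q^5 - 55*q^4 + 81*q^3 + 561*q^2 - 1018*q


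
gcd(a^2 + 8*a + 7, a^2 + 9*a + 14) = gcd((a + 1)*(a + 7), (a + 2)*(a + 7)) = a + 7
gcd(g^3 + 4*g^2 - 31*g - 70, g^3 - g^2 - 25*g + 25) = g - 5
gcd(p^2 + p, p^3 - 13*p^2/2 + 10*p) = p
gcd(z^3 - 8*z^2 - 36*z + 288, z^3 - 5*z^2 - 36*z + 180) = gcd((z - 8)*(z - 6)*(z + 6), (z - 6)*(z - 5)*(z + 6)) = z^2 - 36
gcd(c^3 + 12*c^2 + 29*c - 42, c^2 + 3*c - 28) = c + 7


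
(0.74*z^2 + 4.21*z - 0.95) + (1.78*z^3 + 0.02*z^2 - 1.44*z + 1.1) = 1.78*z^3 + 0.76*z^2 + 2.77*z + 0.15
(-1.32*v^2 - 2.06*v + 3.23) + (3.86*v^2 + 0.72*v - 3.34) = 2.54*v^2 - 1.34*v - 0.11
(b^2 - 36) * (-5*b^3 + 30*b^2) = -5*b^5 + 30*b^4 + 180*b^3 - 1080*b^2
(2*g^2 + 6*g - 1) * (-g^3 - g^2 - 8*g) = -2*g^5 - 8*g^4 - 21*g^3 - 47*g^2 + 8*g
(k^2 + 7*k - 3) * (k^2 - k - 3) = k^4 + 6*k^3 - 13*k^2 - 18*k + 9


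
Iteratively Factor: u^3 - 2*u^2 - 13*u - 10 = (u + 1)*(u^2 - 3*u - 10) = (u + 1)*(u + 2)*(u - 5)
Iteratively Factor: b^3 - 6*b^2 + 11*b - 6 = (b - 1)*(b^2 - 5*b + 6) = (b - 3)*(b - 1)*(b - 2)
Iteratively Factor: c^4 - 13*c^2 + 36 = (c + 3)*(c^3 - 3*c^2 - 4*c + 12) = (c - 3)*(c + 3)*(c^2 - 4) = (c - 3)*(c - 2)*(c + 3)*(c + 2)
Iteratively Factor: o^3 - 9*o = (o)*(o^2 - 9) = o*(o + 3)*(o - 3)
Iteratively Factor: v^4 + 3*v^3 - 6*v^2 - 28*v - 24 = (v - 3)*(v^3 + 6*v^2 + 12*v + 8) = (v - 3)*(v + 2)*(v^2 + 4*v + 4) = (v - 3)*(v + 2)^2*(v + 2)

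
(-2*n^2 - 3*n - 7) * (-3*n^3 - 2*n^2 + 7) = 6*n^5 + 13*n^4 + 27*n^3 - 21*n - 49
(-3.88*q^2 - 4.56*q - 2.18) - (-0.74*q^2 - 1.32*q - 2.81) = -3.14*q^2 - 3.24*q + 0.63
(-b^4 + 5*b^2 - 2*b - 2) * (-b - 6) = b^5 + 6*b^4 - 5*b^3 - 28*b^2 + 14*b + 12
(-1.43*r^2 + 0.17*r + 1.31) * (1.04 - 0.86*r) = 1.2298*r^3 - 1.6334*r^2 - 0.9498*r + 1.3624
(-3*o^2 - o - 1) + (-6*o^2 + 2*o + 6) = -9*o^2 + o + 5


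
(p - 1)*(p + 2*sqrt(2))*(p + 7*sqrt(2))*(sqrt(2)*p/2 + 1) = sqrt(2)*p^4/2 - sqrt(2)*p^3/2 + 10*p^3 - 10*p^2 + 23*sqrt(2)*p^2 - 23*sqrt(2)*p + 28*p - 28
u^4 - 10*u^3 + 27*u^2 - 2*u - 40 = (u - 5)*(u - 4)*(u - 2)*(u + 1)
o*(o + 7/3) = o^2 + 7*o/3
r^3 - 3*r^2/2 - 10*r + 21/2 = (r - 7/2)*(r - 1)*(r + 3)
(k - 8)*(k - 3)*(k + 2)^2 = k^4 - 7*k^3 - 16*k^2 + 52*k + 96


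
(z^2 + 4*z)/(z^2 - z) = (z + 4)/(z - 1)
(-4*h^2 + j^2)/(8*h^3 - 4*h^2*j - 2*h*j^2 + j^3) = -1/(2*h - j)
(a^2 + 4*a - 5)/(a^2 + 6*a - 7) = (a + 5)/(a + 7)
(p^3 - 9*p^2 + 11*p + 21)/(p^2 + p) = p - 10 + 21/p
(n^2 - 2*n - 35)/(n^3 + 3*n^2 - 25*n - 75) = (n - 7)/(n^2 - 2*n - 15)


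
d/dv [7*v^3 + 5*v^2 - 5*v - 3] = 21*v^2 + 10*v - 5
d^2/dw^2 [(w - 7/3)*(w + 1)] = 2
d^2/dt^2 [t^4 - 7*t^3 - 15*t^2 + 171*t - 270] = 12*t^2 - 42*t - 30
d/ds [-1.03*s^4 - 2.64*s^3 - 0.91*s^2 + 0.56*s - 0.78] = -4.12*s^3 - 7.92*s^2 - 1.82*s + 0.56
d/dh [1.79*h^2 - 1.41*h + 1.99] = 3.58*h - 1.41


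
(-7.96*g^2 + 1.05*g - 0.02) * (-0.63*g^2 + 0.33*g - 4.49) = 5.0148*g^4 - 3.2883*g^3 + 36.0995*g^2 - 4.7211*g + 0.0898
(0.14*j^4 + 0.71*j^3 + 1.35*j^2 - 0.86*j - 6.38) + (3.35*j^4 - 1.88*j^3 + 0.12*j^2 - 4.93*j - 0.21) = 3.49*j^4 - 1.17*j^3 + 1.47*j^2 - 5.79*j - 6.59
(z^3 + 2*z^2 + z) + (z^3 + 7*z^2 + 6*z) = 2*z^3 + 9*z^2 + 7*z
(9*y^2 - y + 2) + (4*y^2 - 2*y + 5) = 13*y^2 - 3*y + 7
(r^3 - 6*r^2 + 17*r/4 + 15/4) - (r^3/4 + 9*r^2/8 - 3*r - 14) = 3*r^3/4 - 57*r^2/8 + 29*r/4 + 71/4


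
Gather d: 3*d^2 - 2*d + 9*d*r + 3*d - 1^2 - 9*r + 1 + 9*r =3*d^2 + d*(9*r + 1)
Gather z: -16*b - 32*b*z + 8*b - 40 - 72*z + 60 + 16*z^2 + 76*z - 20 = -8*b + 16*z^2 + z*(4 - 32*b)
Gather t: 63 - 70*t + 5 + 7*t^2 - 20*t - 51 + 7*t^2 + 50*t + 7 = 14*t^2 - 40*t + 24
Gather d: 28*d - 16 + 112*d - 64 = 140*d - 80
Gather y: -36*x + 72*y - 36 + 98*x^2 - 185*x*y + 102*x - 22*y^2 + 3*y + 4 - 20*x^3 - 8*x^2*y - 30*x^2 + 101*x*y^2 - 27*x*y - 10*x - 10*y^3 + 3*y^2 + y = -20*x^3 + 68*x^2 + 56*x - 10*y^3 + y^2*(101*x - 19) + y*(-8*x^2 - 212*x + 76) - 32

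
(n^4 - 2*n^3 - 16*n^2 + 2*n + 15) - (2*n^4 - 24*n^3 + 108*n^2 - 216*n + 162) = -n^4 + 22*n^3 - 124*n^2 + 218*n - 147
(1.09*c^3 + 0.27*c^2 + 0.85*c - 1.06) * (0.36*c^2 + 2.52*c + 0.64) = 0.3924*c^5 + 2.844*c^4 + 1.684*c^3 + 1.9332*c^2 - 2.1272*c - 0.6784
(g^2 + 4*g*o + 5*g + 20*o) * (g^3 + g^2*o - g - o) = g^5 + 5*g^4*o + 5*g^4 + 4*g^3*o^2 + 25*g^3*o - g^3 + 20*g^2*o^2 - 5*g^2*o - 5*g^2 - 4*g*o^2 - 25*g*o - 20*o^2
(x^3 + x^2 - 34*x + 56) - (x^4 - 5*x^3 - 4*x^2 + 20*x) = -x^4 + 6*x^3 + 5*x^2 - 54*x + 56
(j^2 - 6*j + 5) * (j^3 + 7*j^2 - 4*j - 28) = j^5 + j^4 - 41*j^3 + 31*j^2 + 148*j - 140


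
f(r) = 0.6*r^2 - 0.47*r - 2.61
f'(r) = 1.2*r - 0.47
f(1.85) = -1.43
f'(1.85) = 1.75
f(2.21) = -0.72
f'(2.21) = 2.18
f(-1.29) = -1.01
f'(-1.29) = -2.02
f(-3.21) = 5.08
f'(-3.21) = -4.32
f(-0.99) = -1.56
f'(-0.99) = -1.66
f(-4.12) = 9.51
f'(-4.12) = -5.41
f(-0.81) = -1.84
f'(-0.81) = -1.44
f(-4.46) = 11.42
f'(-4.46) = -5.82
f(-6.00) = 21.81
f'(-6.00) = -7.67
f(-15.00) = 139.44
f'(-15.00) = -18.47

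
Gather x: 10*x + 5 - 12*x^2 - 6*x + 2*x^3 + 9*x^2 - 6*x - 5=2*x^3 - 3*x^2 - 2*x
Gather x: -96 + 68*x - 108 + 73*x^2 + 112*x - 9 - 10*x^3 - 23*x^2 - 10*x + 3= -10*x^3 + 50*x^2 + 170*x - 210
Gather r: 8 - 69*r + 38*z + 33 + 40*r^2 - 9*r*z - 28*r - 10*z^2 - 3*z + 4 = 40*r^2 + r*(-9*z - 97) - 10*z^2 + 35*z + 45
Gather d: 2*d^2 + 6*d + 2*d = 2*d^2 + 8*d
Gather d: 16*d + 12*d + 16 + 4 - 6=28*d + 14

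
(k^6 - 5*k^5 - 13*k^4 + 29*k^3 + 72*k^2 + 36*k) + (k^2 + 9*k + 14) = k^6 - 5*k^5 - 13*k^4 + 29*k^3 + 73*k^2 + 45*k + 14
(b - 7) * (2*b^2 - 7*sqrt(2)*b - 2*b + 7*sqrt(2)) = 2*b^3 - 16*b^2 - 7*sqrt(2)*b^2 + 14*b + 56*sqrt(2)*b - 49*sqrt(2)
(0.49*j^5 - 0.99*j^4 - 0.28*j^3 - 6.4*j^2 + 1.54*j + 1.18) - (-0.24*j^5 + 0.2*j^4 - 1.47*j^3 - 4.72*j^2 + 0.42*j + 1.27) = 0.73*j^5 - 1.19*j^4 + 1.19*j^3 - 1.68*j^2 + 1.12*j - 0.0900000000000001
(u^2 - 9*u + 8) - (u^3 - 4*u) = -u^3 + u^2 - 5*u + 8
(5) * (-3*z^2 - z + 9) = -15*z^2 - 5*z + 45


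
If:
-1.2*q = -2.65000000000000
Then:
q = 2.21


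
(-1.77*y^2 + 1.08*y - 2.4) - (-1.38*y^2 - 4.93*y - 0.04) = -0.39*y^2 + 6.01*y - 2.36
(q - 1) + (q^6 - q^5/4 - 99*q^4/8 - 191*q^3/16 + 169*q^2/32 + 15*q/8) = q^6 - q^5/4 - 99*q^4/8 - 191*q^3/16 + 169*q^2/32 + 23*q/8 - 1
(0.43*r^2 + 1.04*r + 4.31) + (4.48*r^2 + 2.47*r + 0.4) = 4.91*r^2 + 3.51*r + 4.71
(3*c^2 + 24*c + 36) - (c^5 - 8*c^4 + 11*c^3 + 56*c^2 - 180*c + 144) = -c^5 + 8*c^4 - 11*c^3 - 53*c^2 + 204*c - 108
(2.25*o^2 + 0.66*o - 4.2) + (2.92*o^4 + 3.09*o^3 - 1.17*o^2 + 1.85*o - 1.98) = 2.92*o^4 + 3.09*o^3 + 1.08*o^2 + 2.51*o - 6.18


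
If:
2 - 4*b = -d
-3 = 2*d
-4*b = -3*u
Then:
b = 1/8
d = -3/2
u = 1/6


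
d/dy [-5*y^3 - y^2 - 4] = y*(-15*y - 2)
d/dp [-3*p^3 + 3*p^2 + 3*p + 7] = -9*p^2 + 6*p + 3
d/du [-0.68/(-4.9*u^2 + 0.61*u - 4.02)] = (0.4148 - 6.664*u)/(4.9*u^2 - 0.61*u + 4.02)^2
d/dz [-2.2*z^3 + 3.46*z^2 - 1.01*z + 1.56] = -6.6*z^2 + 6.92*z - 1.01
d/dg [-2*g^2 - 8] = -4*g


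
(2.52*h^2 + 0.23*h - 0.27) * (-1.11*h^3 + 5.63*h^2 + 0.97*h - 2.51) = -2.7972*h^5 + 13.9323*h^4 + 4.039*h^3 - 7.6222*h^2 - 0.8392*h + 0.6777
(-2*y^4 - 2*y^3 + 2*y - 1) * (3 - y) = 2*y^5 - 4*y^4 - 6*y^3 - 2*y^2 + 7*y - 3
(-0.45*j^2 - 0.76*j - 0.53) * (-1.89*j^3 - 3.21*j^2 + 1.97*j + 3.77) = 0.8505*j^5 + 2.8809*j^4 + 2.5548*j^3 - 1.4924*j^2 - 3.9093*j - 1.9981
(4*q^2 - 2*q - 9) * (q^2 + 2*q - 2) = 4*q^4 + 6*q^3 - 21*q^2 - 14*q + 18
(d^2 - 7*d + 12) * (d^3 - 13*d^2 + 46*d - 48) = d^5 - 20*d^4 + 149*d^3 - 526*d^2 + 888*d - 576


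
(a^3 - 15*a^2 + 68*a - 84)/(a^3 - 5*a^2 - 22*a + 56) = (a - 6)/(a + 4)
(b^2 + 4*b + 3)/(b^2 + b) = (b + 3)/b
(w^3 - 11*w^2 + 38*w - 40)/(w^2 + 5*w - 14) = (w^2 - 9*w + 20)/(w + 7)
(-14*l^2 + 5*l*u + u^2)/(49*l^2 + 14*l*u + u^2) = (-2*l + u)/(7*l + u)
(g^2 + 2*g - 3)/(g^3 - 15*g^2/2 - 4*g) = 2*(-g^2 - 2*g + 3)/(g*(-2*g^2 + 15*g + 8))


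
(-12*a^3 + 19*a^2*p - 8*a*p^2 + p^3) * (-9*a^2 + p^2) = 108*a^5 - 171*a^4*p + 60*a^3*p^2 + 10*a^2*p^3 - 8*a*p^4 + p^5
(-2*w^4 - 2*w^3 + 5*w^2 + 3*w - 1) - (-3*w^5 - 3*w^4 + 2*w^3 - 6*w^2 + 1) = 3*w^5 + w^4 - 4*w^3 + 11*w^2 + 3*w - 2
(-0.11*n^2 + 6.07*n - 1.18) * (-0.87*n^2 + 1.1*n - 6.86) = 0.0957*n^4 - 5.4019*n^3 + 8.4582*n^2 - 42.9382*n + 8.0948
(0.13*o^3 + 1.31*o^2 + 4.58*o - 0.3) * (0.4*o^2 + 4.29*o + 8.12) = 0.052*o^5 + 1.0817*o^4 + 8.5075*o^3 + 30.1654*o^2 + 35.9026*o - 2.436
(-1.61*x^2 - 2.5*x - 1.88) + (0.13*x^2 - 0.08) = -1.48*x^2 - 2.5*x - 1.96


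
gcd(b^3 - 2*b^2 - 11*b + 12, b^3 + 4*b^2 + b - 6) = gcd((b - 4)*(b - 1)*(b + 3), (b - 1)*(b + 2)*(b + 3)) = b^2 + 2*b - 3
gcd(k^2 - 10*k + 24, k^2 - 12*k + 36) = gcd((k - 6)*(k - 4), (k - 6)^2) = k - 6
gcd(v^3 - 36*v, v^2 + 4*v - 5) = 1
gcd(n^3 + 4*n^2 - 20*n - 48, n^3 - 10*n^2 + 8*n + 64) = n^2 - 2*n - 8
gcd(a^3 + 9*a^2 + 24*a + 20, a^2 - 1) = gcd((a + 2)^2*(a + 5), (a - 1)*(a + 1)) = 1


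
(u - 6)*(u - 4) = u^2 - 10*u + 24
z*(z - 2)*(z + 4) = z^3 + 2*z^2 - 8*z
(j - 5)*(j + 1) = j^2 - 4*j - 5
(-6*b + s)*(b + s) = -6*b^2 - 5*b*s + s^2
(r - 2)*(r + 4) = r^2 + 2*r - 8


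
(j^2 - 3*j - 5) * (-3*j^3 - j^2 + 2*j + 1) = -3*j^5 + 8*j^4 + 20*j^3 - 13*j - 5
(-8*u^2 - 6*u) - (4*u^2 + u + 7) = -12*u^2 - 7*u - 7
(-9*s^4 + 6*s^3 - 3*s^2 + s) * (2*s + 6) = -18*s^5 - 42*s^4 + 30*s^3 - 16*s^2 + 6*s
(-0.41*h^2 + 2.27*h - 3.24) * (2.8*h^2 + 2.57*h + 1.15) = -1.148*h^4 + 5.3023*h^3 - 3.7096*h^2 - 5.7163*h - 3.726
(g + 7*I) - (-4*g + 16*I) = 5*g - 9*I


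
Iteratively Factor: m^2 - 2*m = (m)*(m - 2)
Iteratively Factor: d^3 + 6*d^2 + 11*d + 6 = (d + 1)*(d^2 + 5*d + 6) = (d + 1)*(d + 3)*(d + 2)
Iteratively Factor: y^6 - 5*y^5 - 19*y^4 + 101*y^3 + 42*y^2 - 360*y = (y + 2)*(y^5 - 7*y^4 - 5*y^3 + 111*y^2 - 180*y) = (y - 3)*(y + 2)*(y^4 - 4*y^3 - 17*y^2 + 60*y) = (y - 5)*(y - 3)*(y + 2)*(y^3 + y^2 - 12*y) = y*(y - 5)*(y - 3)*(y + 2)*(y^2 + y - 12) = y*(y - 5)*(y - 3)*(y + 2)*(y + 4)*(y - 3)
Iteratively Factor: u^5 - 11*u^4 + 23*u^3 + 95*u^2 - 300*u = (u - 5)*(u^4 - 6*u^3 - 7*u^2 + 60*u) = (u - 5)*(u + 3)*(u^3 - 9*u^2 + 20*u) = u*(u - 5)*(u + 3)*(u^2 - 9*u + 20) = u*(u - 5)*(u - 4)*(u + 3)*(u - 5)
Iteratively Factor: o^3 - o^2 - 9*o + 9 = (o - 1)*(o^2 - 9) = (o - 3)*(o - 1)*(o + 3)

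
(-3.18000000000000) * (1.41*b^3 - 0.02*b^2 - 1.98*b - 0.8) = -4.4838*b^3 + 0.0636*b^2 + 6.2964*b + 2.544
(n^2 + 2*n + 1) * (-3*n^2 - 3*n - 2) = -3*n^4 - 9*n^3 - 11*n^2 - 7*n - 2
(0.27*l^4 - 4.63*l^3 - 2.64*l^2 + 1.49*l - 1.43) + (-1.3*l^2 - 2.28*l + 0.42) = 0.27*l^4 - 4.63*l^3 - 3.94*l^2 - 0.79*l - 1.01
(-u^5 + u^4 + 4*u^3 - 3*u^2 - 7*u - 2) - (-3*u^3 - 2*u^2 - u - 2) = -u^5 + u^4 + 7*u^3 - u^2 - 6*u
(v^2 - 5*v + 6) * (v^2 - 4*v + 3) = v^4 - 9*v^3 + 29*v^2 - 39*v + 18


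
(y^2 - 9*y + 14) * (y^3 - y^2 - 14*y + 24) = y^5 - 10*y^4 + 9*y^3 + 136*y^2 - 412*y + 336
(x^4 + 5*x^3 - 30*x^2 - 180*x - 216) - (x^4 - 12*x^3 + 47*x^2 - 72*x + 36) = 17*x^3 - 77*x^2 - 108*x - 252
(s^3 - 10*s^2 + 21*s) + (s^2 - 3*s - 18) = s^3 - 9*s^2 + 18*s - 18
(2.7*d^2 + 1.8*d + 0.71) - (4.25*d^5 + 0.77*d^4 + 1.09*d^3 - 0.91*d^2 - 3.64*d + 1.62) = -4.25*d^5 - 0.77*d^4 - 1.09*d^3 + 3.61*d^2 + 5.44*d - 0.91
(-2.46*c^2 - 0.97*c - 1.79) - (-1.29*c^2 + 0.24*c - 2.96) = -1.17*c^2 - 1.21*c + 1.17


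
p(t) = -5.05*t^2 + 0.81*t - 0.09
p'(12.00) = -120.39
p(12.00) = -717.57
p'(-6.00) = 61.41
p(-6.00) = -186.75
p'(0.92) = -8.48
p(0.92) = -3.62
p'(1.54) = -14.74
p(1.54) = -10.82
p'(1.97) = -19.09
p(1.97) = -18.09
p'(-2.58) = 26.87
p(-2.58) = -35.79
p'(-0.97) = 10.61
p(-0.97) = -5.63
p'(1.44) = -13.73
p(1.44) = -9.40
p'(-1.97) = 20.71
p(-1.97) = -21.28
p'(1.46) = -13.94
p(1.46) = -9.67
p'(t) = 0.81 - 10.1*t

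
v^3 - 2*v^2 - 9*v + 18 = (v - 3)*(v - 2)*(v + 3)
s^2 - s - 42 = (s - 7)*(s + 6)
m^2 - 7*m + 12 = (m - 4)*(m - 3)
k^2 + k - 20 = (k - 4)*(k + 5)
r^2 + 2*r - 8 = (r - 2)*(r + 4)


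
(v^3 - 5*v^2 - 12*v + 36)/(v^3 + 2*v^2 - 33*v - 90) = (v - 2)/(v + 5)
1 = 1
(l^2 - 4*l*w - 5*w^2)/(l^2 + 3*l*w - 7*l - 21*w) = (l^2 - 4*l*w - 5*w^2)/(l^2 + 3*l*w - 7*l - 21*w)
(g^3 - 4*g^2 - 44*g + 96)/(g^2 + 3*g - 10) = (g^2 - 2*g - 48)/(g + 5)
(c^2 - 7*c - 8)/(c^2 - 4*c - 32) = (c + 1)/(c + 4)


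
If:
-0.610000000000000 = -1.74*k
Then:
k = 0.35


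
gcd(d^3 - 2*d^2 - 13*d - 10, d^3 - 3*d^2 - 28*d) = 1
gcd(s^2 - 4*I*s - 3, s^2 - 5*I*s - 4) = s - I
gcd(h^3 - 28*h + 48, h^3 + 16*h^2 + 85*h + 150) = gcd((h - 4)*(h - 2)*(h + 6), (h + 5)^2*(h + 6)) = h + 6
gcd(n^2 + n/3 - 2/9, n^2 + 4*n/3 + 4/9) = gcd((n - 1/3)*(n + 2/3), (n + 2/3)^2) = n + 2/3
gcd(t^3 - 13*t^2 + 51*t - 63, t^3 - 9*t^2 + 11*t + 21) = t^2 - 10*t + 21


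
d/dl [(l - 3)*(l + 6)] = 2*l + 3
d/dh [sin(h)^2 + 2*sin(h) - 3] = 2*(sin(h) + 1)*cos(h)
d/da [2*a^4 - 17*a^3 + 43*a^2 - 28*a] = 8*a^3 - 51*a^2 + 86*a - 28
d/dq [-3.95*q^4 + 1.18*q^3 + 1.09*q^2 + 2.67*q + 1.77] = -15.8*q^3 + 3.54*q^2 + 2.18*q + 2.67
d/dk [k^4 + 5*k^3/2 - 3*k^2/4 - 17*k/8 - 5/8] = 4*k^3 + 15*k^2/2 - 3*k/2 - 17/8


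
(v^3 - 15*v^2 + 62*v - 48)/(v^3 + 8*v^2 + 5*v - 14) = (v^2 - 14*v + 48)/(v^2 + 9*v + 14)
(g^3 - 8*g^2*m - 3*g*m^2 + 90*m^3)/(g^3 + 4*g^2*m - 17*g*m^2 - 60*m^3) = (g^2 - 11*g*m + 30*m^2)/(g^2 + g*m - 20*m^2)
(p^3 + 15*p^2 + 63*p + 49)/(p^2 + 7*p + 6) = (p^2 + 14*p + 49)/(p + 6)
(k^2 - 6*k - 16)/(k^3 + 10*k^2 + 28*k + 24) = (k - 8)/(k^2 + 8*k + 12)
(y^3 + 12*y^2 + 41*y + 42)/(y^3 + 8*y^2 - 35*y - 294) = (y^2 + 5*y + 6)/(y^2 + y - 42)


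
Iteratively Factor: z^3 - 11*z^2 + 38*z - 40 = (z - 2)*(z^2 - 9*z + 20) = (z - 4)*(z - 2)*(z - 5)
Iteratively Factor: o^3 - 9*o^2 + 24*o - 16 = (o - 4)*(o^2 - 5*o + 4) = (o - 4)^2*(o - 1)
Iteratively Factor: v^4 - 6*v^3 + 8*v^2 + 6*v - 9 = (v - 1)*(v^3 - 5*v^2 + 3*v + 9) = (v - 3)*(v - 1)*(v^2 - 2*v - 3) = (v - 3)*(v - 1)*(v + 1)*(v - 3)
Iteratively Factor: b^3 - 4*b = (b)*(b^2 - 4) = b*(b + 2)*(b - 2)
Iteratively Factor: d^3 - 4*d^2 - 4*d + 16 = (d - 2)*(d^2 - 2*d - 8) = (d - 2)*(d + 2)*(d - 4)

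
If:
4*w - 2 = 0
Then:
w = 1/2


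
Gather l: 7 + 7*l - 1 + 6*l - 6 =13*l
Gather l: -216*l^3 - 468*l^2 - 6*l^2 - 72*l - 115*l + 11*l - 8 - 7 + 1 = -216*l^3 - 474*l^2 - 176*l - 14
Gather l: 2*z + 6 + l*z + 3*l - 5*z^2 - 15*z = l*(z + 3) - 5*z^2 - 13*z + 6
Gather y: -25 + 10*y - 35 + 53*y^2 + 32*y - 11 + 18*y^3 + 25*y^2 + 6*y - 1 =18*y^3 + 78*y^2 + 48*y - 72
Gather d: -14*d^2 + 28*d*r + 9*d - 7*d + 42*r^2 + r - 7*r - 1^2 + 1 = -14*d^2 + d*(28*r + 2) + 42*r^2 - 6*r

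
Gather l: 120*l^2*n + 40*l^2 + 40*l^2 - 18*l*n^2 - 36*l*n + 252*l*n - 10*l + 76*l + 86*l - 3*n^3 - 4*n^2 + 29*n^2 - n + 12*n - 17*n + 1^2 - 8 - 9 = l^2*(120*n + 80) + l*(-18*n^2 + 216*n + 152) - 3*n^3 + 25*n^2 - 6*n - 16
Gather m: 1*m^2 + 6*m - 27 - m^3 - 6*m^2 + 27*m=-m^3 - 5*m^2 + 33*m - 27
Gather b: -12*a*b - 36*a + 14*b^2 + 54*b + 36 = -36*a + 14*b^2 + b*(54 - 12*a) + 36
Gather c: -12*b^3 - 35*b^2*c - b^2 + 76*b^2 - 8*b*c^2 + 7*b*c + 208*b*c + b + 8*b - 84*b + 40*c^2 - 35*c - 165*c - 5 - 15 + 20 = -12*b^3 + 75*b^2 - 75*b + c^2*(40 - 8*b) + c*(-35*b^2 + 215*b - 200)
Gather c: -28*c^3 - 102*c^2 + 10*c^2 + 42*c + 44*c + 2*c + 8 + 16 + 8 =-28*c^3 - 92*c^2 + 88*c + 32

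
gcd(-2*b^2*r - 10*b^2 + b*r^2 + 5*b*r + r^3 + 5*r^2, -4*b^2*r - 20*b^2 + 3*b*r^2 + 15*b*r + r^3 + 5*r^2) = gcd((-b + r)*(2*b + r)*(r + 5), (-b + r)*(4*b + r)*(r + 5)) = -b*r - 5*b + r^2 + 5*r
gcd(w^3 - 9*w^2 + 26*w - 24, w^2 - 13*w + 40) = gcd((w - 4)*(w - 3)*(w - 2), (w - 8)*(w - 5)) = 1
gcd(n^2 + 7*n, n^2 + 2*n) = n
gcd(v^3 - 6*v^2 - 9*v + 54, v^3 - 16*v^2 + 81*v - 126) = v^2 - 9*v + 18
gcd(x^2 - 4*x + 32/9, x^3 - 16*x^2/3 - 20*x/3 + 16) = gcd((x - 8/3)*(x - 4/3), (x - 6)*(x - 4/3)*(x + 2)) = x - 4/3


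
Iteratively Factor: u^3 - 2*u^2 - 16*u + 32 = (u + 4)*(u^2 - 6*u + 8) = (u - 4)*(u + 4)*(u - 2)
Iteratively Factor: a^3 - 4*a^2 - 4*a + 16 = (a - 4)*(a^2 - 4) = (a - 4)*(a + 2)*(a - 2)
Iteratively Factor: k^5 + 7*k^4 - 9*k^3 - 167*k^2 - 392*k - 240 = (k + 4)*(k^4 + 3*k^3 - 21*k^2 - 83*k - 60) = (k + 3)*(k + 4)*(k^3 - 21*k - 20) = (k + 3)*(k + 4)^2*(k^2 - 4*k - 5) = (k + 1)*(k + 3)*(k + 4)^2*(k - 5)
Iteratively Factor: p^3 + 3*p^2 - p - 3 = (p - 1)*(p^2 + 4*p + 3) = (p - 1)*(p + 1)*(p + 3)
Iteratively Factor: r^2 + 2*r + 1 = (r + 1)*(r + 1)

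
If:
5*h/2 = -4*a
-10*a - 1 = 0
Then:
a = -1/10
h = 4/25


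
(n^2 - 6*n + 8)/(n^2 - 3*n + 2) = (n - 4)/(n - 1)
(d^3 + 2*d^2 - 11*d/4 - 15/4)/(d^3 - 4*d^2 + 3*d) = (4*d^3 + 8*d^2 - 11*d - 15)/(4*d*(d^2 - 4*d + 3))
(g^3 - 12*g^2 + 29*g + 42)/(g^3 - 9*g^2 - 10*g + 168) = (g + 1)/(g + 4)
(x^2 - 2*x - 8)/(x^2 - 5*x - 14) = (x - 4)/(x - 7)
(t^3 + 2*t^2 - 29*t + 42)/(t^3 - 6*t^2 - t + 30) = (t^2 + 5*t - 14)/(t^2 - 3*t - 10)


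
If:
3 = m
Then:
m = 3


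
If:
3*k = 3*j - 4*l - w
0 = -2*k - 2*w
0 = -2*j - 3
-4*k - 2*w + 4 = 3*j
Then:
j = -3/2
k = 17/4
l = -13/4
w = -17/4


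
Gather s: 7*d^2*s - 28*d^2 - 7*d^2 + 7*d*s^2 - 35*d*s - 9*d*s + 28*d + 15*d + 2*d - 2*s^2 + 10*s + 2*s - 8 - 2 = -35*d^2 + 45*d + s^2*(7*d - 2) + s*(7*d^2 - 44*d + 12) - 10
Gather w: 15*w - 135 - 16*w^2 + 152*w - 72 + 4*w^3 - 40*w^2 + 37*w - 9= 4*w^3 - 56*w^2 + 204*w - 216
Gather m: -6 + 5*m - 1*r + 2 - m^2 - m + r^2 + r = -m^2 + 4*m + r^2 - 4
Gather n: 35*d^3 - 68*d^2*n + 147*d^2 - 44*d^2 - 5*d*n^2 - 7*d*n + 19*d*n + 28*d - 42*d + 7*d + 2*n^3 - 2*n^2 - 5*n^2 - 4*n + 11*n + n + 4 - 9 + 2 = 35*d^3 + 103*d^2 - 7*d + 2*n^3 + n^2*(-5*d - 7) + n*(-68*d^2 + 12*d + 8) - 3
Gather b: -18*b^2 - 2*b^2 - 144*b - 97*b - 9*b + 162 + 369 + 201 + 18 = -20*b^2 - 250*b + 750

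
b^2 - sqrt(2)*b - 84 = (b - 7*sqrt(2))*(b + 6*sqrt(2))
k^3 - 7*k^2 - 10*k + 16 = (k - 8)*(k - 1)*(k + 2)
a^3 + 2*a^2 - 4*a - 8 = (a - 2)*(a + 2)^2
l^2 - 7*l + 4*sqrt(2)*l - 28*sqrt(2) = (l - 7)*(l + 4*sqrt(2))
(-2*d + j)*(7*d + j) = -14*d^2 + 5*d*j + j^2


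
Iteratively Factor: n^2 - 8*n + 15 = (n - 3)*(n - 5)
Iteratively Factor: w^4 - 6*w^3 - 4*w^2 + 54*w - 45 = (w - 3)*(w^3 - 3*w^2 - 13*w + 15) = (w - 3)*(w + 3)*(w^2 - 6*w + 5) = (w - 3)*(w - 1)*(w + 3)*(w - 5)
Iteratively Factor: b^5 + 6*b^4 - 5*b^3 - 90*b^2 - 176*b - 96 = (b + 1)*(b^4 + 5*b^3 - 10*b^2 - 80*b - 96) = (b + 1)*(b + 3)*(b^3 + 2*b^2 - 16*b - 32) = (b + 1)*(b + 3)*(b + 4)*(b^2 - 2*b - 8) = (b - 4)*(b + 1)*(b + 3)*(b + 4)*(b + 2)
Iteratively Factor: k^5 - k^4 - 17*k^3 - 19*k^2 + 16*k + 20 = (k + 2)*(k^4 - 3*k^3 - 11*k^2 + 3*k + 10) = (k + 1)*(k + 2)*(k^3 - 4*k^2 - 7*k + 10) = (k - 5)*(k + 1)*(k + 2)*(k^2 + k - 2) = (k - 5)*(k - 1)*(k + 1)*(k + 2)*(k + 2)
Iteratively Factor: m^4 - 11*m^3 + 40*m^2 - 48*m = (m - 4)*(m^3 - 7*m^2 + 12*m) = m*(m - 4)*(m^2 - 7*m + 12) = m*(m - 4)*(m - 3)*(m - 4)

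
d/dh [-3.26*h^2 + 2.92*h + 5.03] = 2.92 - 6.52*h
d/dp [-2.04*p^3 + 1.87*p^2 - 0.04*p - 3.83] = -6.12*p^2 + 3.74*p - 0.04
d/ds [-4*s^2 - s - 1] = -8*s - 1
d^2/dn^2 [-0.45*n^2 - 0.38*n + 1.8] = -0.900000000000000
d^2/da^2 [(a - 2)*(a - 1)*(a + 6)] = 6*a + 6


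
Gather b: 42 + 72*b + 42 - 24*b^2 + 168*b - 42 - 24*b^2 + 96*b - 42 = -48*b^2 + 336*b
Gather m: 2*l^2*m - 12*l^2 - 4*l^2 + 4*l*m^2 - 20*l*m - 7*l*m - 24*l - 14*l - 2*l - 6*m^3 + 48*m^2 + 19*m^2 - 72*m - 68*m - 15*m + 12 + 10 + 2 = -16*l^2 - 40*l - 6*m^3 + m^2*(4*l + 67) + m*(2*l^2 - 27*l - 155) + 24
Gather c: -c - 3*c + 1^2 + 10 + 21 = 32 - 4*c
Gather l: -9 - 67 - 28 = -104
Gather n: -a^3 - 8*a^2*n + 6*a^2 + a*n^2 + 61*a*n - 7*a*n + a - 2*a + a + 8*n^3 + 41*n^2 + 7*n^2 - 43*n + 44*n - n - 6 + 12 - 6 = -a^3 + 6*a^2 + 8*n^3 + n^2*(a + 48) + n*(-8*a^2 + 54*a)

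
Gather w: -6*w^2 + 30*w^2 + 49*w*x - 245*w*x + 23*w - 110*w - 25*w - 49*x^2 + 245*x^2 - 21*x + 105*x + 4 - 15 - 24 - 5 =24*w^2 + w*(-196*x - 112) + 196*x^2 + 84*x - 40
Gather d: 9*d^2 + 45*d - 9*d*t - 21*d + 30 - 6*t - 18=9*d^2 + d*(24 - 9*t) - 6*t + 12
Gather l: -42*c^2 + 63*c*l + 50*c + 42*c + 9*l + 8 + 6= -42*c^2 + 92*c + l*(63*c + 9) + 14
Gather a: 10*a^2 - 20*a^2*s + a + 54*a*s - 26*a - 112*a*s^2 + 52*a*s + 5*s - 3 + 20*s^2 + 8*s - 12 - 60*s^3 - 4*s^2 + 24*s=a^2*(10 - 20*s) + a*(-112*s^2 + 106*s - 25) - 60*s^3 + 16*s^2 + 37*s - 15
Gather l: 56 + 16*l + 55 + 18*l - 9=34*l + 102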